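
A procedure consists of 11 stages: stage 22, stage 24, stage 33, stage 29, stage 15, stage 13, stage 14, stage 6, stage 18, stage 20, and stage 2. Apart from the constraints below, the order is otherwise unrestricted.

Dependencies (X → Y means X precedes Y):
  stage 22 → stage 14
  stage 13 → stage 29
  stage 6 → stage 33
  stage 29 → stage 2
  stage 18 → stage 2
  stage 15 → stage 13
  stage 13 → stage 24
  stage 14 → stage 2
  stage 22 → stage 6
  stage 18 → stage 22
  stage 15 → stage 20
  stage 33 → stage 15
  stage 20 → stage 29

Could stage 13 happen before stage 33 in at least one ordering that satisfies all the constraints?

No

The constraints give a chain stage 33 → stage 15 → stage 13, which forces stage 33 before stage 13.
Hence stage 13 can never be scheduled before stage 33.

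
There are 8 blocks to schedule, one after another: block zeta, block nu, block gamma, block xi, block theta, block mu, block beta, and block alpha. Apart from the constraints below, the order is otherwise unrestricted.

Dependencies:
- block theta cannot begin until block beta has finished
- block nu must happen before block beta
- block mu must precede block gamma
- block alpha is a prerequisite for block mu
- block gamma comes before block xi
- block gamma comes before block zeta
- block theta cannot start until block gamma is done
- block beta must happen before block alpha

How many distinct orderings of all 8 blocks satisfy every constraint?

Only block nu has no prerequisites, so it must go first.
Systematically extending each partial ordering one block at a time and counting, there are 6 complete orderings.

6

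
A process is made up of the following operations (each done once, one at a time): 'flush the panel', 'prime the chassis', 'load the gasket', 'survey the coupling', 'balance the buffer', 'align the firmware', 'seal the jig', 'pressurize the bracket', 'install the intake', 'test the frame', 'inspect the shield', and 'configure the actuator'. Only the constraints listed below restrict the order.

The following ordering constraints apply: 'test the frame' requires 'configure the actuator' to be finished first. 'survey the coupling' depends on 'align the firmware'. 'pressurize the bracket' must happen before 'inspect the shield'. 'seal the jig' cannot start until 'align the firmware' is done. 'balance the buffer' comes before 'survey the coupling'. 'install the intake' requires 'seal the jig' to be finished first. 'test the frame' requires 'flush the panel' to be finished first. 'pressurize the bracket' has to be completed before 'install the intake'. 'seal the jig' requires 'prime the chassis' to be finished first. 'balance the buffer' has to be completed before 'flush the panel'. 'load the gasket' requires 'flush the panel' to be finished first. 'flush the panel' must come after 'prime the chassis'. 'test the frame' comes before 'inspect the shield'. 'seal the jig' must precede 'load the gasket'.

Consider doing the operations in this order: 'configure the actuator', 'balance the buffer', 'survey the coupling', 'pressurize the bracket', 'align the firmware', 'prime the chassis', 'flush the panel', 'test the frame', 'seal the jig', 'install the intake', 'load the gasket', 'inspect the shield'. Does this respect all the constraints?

No

In the proposed order, 'survey the coupling' appears before 'align the firmware'.
That contradicts the constraint that 'align the firmware' must precede 'survey the coupling'.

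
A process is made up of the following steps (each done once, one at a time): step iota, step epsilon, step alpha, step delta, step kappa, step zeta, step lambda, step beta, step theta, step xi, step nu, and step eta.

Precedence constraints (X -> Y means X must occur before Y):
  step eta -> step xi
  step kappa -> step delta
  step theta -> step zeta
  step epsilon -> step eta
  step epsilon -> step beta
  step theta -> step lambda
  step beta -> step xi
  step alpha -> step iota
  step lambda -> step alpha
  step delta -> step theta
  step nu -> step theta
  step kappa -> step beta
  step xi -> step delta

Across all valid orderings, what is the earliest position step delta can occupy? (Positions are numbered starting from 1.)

Working backwards through the constraints from step delta, its full set of required predecessors is step epsilon, step kappa, step beta, step xi, step eta — 5 of them.
With 5 mandatory predecessors, the earliest step delta can sit is position 5+1 = 6, and placing just those 5 first achieves it.

6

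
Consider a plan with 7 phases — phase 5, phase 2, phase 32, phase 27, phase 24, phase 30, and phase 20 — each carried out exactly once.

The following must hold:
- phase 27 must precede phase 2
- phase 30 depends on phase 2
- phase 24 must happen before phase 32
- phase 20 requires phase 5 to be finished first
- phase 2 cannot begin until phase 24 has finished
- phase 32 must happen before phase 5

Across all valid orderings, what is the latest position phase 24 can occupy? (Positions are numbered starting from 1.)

2

Every phase that must follow phase 24 has to come after it. Tracing all chains starting from phase 24, those phases are: phase 5, phase 2, phase 32, phase 30, phase 20 — 5 in total.
With 5 mandatory successors out of 7 phases total, the latest slot for phase 24 is 7−5 = 2, and it's reachable by doing all non-successors before phase 24.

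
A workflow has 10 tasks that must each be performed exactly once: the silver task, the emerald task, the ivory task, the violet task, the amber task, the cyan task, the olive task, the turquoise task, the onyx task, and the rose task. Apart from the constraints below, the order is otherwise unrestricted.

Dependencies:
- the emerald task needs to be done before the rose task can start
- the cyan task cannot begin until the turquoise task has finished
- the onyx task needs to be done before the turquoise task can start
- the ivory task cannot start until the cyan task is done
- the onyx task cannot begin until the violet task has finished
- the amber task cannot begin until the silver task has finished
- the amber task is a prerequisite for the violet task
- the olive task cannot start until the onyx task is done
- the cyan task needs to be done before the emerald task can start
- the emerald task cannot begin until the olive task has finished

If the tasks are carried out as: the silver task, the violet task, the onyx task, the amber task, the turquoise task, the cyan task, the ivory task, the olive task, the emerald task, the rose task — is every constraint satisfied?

In the proposed order, the violet task appears before the amber task.
That contradicts the constraint that the amber task must precede the violet task.

No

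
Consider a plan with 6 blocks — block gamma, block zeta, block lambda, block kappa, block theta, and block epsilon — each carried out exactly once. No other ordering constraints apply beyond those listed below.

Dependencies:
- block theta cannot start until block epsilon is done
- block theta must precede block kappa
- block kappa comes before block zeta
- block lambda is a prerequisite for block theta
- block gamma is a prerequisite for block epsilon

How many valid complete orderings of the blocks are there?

3

2 blocks have no prerequisites (block gamma, block lambda), so any of them could come first.
Enumerating by repeatedly choosing an available block (one whose prerequisites are all placed) gives 3 distinct complete orderings.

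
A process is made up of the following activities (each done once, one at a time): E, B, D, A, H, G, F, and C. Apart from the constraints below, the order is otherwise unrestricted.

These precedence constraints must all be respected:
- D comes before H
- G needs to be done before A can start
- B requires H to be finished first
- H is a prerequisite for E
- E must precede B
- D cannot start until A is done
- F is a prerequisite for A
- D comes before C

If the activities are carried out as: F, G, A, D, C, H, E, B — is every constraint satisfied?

Checking each listed constraint against this order: for instance, D is in position 4 and H in position 6, so that constraint holds — and the remaining constraints check out the same way.

Yes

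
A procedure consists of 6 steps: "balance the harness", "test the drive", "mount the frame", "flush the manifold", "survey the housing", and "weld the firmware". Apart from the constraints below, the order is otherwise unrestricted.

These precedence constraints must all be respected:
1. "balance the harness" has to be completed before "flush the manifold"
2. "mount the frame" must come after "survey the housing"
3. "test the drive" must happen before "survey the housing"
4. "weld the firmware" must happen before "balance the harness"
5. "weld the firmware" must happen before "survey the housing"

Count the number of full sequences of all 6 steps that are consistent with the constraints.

16

The steps with no prerequisites are "test the drive", "weld the firmware"; any of them can be placed first.
Enumerating by repeatedly choosing an available step (one whose prerequisites are all placed) gives 16 distinct complete orderings.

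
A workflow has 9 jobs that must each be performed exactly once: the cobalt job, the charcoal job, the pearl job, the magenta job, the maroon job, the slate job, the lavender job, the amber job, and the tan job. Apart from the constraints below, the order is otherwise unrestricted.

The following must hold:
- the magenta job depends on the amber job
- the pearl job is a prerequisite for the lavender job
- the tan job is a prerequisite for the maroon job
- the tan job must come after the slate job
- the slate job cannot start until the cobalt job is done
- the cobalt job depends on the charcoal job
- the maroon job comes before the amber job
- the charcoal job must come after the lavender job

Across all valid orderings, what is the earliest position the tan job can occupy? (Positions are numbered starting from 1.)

6

The jobs that are forced before the tan job, directly or transitively, are the cobalt job, the charcoal job, the pearl job, the slate job, the lavender job. That's 5 jobs.
So at minimum 5 jobs come before the tan job, putting the tan job no earlier than position 6. That position is achievable by scheduling exactly those predecessors first.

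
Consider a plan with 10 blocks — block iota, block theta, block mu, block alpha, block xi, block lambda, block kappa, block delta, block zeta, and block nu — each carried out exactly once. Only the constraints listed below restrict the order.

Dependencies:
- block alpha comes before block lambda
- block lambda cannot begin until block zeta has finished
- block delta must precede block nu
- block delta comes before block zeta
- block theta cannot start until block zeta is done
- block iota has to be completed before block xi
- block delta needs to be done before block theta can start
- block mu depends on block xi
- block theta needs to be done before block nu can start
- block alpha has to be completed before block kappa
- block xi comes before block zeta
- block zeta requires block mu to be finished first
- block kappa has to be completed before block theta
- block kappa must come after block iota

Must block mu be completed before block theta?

Yes

Following the dependencies: block mu → block zeta → block theta.
So block mu must precede block theta in any valid ordering.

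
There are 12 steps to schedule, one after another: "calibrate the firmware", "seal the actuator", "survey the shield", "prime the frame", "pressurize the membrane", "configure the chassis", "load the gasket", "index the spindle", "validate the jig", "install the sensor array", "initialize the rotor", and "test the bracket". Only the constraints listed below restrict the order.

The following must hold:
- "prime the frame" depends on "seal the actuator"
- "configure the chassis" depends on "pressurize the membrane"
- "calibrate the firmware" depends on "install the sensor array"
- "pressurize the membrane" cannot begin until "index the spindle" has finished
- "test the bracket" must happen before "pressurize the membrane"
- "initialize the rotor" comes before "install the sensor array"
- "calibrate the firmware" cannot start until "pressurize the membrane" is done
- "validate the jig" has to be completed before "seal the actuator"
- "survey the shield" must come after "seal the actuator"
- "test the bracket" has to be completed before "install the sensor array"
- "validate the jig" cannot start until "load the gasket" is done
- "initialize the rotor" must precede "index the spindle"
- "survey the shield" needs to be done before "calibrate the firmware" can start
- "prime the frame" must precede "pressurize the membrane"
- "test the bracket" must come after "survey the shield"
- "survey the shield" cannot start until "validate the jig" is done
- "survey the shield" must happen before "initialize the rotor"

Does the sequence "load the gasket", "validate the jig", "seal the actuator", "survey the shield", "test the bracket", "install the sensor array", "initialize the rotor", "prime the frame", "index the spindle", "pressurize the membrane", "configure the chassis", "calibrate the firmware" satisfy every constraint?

The sequence places "install the sensor array" ahead of "initialize the rotor".
That contradicts the constraint that "initialize the rotor" must precede "install the sensor array".

No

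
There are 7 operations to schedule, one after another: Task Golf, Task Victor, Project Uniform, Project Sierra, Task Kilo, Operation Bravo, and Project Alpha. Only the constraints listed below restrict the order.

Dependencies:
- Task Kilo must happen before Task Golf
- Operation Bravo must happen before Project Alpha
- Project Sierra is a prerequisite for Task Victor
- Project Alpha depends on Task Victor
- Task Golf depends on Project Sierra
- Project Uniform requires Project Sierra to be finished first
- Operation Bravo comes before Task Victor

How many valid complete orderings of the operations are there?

The operations with no prerequisites are Project Sierra, Task Kilo, Operation Bravo; any of them can be placed first.
Systematically extending each partial ordering one operation at a time and counting, there are 134 complete orderings.

134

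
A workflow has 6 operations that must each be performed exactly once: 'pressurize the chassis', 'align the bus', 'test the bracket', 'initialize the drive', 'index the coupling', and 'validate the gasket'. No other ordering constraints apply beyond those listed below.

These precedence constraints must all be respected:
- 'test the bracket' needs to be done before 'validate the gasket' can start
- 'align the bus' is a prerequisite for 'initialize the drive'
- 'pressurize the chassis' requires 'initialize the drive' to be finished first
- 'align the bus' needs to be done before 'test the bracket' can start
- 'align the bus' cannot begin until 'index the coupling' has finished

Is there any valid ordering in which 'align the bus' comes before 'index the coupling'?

No

Following 'index the coupling' → 'align the bus', 'index the coupling' must precede 'align the bus' in every valid ordering.
So no valid ordering can have 'align the bus' before 'index the coupling'.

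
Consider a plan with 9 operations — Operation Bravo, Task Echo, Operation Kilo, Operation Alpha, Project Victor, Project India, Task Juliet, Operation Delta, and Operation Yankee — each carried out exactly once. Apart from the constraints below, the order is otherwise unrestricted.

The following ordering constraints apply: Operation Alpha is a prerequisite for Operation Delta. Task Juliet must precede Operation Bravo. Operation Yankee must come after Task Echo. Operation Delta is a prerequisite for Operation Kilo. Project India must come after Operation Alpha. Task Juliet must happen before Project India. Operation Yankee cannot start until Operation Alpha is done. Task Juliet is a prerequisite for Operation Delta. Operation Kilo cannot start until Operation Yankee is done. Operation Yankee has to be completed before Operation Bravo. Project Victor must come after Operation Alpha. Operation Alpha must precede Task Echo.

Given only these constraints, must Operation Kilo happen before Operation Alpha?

No

There is a chain Operation Alpha → Operation Delta → Operation Kilo, which puts Operation Alpha before Operation Kilo.
So Operation Kilo never precedes Operation Alpha.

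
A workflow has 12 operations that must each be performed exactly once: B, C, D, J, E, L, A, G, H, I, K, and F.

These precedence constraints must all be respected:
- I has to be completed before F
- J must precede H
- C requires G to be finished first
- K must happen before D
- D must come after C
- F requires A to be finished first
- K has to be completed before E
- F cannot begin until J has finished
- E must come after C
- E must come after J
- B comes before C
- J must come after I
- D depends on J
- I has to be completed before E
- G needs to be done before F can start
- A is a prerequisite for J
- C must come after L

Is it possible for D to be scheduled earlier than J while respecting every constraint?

No

There is a dependency chain J → D, so D always comes after J.
So no valid ordering can have D before J.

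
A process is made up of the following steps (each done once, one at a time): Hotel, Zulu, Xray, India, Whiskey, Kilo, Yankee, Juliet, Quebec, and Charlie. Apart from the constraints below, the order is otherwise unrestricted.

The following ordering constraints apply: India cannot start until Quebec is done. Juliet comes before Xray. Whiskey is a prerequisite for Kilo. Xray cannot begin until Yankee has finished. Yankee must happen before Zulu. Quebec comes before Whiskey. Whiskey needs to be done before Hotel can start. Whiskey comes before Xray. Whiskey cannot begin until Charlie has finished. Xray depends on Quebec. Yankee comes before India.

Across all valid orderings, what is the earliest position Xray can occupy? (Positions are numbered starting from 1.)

Every step that must precede Xray has to come before it. Tracing all chains that end at Xray, those steps are: Whiskey, Yankee, Juliet, Quebec, Charlie — 5 in total.
With 5 mandatory predecessors, the earliest Xray can sit is position 5+1 = 6, and placing just those 5 first achieves it.

6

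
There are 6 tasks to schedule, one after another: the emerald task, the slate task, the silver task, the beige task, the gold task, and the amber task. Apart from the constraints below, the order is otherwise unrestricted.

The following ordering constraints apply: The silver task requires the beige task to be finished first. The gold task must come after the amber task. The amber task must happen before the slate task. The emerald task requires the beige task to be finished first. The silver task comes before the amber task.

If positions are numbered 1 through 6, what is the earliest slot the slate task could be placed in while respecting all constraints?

4

The tasks that are forced before the slate task, directly or transitively, are the silver task, the beige task, the amber task. That's 3 tasks.
So at minimum 3 tasks come before the slate task, putting the slate task no earlier than position 4. That position is achievable by scheduling exactly those predecessors first.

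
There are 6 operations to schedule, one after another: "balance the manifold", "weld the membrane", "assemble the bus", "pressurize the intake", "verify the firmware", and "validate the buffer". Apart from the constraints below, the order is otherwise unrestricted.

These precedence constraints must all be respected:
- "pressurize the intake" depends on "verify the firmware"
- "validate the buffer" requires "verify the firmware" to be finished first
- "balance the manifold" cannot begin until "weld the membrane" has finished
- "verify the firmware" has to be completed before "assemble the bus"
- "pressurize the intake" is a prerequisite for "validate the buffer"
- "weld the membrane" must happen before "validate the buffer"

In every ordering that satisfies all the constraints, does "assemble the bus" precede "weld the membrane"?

"assemble the bus" and "weld the membrane" are not related by any chain of constraints.
So "assemble the bus" can come before "weld the membrane" or after — it is not forced.

No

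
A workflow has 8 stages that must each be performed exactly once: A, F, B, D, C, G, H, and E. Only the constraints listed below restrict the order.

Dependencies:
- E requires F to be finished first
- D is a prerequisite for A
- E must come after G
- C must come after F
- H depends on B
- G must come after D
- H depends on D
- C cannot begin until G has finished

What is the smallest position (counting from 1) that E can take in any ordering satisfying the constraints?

The stages that are forced before E, directly or transitively, are F, D, G. That's 3 stages.
With 3 mandatory predecessors, the earliest E can sit is position 3+1 = 4, and placing just those 3 first achieves it.

4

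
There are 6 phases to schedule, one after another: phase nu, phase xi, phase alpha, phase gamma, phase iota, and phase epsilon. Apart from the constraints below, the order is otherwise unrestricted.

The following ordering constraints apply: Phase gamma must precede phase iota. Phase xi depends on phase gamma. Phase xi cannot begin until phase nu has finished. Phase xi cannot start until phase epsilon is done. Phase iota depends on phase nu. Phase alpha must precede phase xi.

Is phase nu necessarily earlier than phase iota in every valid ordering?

Yes

Tracing the constraints gives a chain: phase nu → phase iota.
So phase nu must precede phase iota in any valid ordering.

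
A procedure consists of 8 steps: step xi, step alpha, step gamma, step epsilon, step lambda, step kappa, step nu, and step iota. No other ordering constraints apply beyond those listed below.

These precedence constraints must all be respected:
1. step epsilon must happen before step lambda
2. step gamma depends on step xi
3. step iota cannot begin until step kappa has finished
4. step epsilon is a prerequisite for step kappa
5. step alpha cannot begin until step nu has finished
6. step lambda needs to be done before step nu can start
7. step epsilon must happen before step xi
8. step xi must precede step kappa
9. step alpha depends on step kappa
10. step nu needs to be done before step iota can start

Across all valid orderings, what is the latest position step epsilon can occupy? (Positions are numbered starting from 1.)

Following every chain forward from step epsilon, the steps that must come later are step xi, step alpha, step gamma, step lambda, step kappa, step nu, step iota — 7 of them.
So at least 7 steps follow step epsilon, putting step epsilon no later than position 1. That position is achievable by scheduling everything else first.

1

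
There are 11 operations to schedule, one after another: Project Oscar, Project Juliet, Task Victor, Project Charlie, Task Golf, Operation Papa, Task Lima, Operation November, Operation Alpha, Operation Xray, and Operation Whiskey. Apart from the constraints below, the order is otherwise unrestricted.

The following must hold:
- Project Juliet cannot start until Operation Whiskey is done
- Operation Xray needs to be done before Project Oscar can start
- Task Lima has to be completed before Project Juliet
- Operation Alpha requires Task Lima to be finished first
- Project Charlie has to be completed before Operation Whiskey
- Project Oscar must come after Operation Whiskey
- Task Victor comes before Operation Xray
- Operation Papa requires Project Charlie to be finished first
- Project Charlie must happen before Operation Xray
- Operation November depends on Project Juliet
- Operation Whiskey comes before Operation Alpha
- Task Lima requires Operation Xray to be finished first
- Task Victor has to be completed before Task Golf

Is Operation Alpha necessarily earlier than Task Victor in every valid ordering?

In fact the dependencies run the other way: Task Victor → Operation Xray → Task Lima → Operation Alpha.
So Operation Alpha does not have to come before Task Victor — it cannot.

No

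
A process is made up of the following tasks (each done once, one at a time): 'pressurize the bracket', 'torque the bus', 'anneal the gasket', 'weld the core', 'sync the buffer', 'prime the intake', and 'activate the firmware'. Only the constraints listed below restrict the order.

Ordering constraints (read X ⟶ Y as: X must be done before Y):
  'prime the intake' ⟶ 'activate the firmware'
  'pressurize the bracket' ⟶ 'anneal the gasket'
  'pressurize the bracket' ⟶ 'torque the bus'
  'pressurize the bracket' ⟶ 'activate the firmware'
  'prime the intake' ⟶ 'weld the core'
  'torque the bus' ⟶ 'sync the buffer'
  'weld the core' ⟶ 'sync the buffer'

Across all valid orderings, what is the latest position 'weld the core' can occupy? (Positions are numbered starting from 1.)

6

Following the constraints forward from 'weld the core', its only required successor is 'sync the buffer'.
So at least 1 task follows 'weld the core', putting 'weld the core' no later than position 6. That position is achievable by scheduling everything else first.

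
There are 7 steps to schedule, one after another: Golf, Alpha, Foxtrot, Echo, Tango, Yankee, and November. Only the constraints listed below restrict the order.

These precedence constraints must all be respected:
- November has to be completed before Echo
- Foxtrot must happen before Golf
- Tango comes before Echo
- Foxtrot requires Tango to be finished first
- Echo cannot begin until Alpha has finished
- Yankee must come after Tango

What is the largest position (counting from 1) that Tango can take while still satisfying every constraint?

3

Every step that must follow Tango has to come after it. Tracing all chains starting from Tango, those steps are: Golf, Foxtrot, Echo, Yankee — 4 in total.
So at least 4 steps follow Tango, putting Tango no later than position 3. That position is achievable by scheduling everything else first.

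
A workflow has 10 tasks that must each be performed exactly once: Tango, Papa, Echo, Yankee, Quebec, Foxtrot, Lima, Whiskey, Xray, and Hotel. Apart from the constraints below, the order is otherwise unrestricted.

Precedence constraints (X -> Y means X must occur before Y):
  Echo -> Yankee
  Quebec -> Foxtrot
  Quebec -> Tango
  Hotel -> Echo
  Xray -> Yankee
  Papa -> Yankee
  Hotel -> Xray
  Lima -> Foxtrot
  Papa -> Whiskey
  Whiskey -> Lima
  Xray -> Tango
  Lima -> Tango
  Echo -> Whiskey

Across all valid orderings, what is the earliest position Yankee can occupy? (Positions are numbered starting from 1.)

Every task that must precede Yankee has to come before it. Tracing all chains that end at Yankee, those tasks are: Papa, Echo, Xray, Hotel — 4 in total.
With 4 mandatory predecessors, the earliest Yankee can sit is position 4+1 = 5, and placing just those 4 first achieves it.

5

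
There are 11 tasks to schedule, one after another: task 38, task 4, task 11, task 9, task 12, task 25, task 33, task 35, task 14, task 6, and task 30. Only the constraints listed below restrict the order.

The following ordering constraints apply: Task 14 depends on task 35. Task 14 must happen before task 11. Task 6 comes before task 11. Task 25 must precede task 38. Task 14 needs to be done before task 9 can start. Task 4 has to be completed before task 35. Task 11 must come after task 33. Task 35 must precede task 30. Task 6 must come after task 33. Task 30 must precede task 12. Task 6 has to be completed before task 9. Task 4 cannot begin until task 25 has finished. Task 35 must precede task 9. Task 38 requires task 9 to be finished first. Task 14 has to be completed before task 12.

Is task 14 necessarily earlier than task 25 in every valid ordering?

No

In fact the dependencies run the other way: task 25 → task 4 → task 35 → task 14.
So task 14 never precedes task 25.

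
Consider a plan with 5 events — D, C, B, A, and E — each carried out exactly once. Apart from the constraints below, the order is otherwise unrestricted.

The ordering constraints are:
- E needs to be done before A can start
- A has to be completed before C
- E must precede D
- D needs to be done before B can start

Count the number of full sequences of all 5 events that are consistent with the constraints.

6

Only E has no prerequisites, so it must go first.
Systematically extending each partial ordering one event at a time and counting, there are 6 complete orderings.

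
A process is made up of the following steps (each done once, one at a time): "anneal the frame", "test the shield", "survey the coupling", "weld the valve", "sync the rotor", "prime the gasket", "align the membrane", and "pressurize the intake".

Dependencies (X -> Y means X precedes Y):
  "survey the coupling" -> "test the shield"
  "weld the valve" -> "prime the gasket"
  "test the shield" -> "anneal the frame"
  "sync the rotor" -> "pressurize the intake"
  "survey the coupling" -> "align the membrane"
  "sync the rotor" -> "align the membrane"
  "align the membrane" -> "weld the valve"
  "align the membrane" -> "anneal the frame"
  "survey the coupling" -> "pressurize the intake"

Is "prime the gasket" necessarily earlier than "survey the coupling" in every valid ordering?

No

There is a chain "survey the coupling" → "align the membrane" → "weld the valve" → "prime the gasket", which puts "survey the coupling" before "prime the gasket".
So "prime the gasket" does not have to come before "survey the coupling" — it cannot.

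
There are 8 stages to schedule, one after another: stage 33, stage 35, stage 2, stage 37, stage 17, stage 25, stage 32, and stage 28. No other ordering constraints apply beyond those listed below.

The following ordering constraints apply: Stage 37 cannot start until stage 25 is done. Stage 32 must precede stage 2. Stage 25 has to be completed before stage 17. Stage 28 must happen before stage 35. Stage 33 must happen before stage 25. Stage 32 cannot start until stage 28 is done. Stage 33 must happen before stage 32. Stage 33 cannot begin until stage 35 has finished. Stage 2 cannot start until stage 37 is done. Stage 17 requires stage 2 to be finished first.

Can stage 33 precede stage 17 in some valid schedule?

Stage 33 is actually forced before stage 17 by the constraints, so certainly some valid ordering has stage 33 first.

Yes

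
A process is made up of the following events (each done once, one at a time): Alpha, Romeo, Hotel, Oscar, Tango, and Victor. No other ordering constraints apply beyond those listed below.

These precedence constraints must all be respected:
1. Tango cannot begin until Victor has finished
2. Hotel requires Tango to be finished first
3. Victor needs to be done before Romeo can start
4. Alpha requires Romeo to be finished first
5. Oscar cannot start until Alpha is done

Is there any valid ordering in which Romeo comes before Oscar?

Yes

Romeo is actually forced before Oscar by the constraints, so certainly some valid ordering has Romeo first.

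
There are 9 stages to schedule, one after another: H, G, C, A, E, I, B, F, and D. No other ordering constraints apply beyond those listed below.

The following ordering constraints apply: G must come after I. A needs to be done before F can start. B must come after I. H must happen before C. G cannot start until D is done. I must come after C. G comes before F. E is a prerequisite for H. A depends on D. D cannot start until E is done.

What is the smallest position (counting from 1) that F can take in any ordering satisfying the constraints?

The stages that are forced before F, directly or transitively, are H, G, C, A, E, I, D. That's 7 stages.
So at minimum 7 stages come before F, putting F no earlier than position 8. That position is achievable by scheduling exactly those predecessors first.

8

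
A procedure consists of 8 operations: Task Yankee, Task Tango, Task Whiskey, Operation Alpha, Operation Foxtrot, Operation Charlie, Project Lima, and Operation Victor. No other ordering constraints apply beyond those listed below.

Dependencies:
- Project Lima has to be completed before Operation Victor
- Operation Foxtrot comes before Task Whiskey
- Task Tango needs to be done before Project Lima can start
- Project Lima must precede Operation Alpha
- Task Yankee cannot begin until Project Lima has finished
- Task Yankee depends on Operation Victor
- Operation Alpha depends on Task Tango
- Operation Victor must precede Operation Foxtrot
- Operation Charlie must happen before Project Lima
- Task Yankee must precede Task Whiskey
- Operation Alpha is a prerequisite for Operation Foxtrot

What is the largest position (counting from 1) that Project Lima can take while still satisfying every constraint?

3

Following every chain forward from Project Lima, the operations that must come later are Task Yankee, Task Whiskey, Operation Alpha, Operation Foxtrot, Operation Victor — 5 of them.
With 5 mandatory successors out of 8 operations total, the latest slot for Project Lima is 8−5 = 3, and it's reachable by doing all non-successors before Project Lima.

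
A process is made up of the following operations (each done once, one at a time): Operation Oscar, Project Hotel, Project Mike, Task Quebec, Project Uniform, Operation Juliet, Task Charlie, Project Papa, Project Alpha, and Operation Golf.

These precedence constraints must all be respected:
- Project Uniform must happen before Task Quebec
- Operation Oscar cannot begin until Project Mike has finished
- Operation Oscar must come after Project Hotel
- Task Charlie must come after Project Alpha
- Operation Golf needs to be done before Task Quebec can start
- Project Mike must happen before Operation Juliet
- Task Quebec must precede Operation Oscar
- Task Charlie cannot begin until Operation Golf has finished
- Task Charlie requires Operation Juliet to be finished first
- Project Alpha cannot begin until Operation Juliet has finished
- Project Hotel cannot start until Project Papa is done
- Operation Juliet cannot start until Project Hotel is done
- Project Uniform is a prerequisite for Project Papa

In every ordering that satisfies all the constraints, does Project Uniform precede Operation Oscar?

There is a constraint chain Project Uniform → Task Quebec → Operation Oscar.
So Project Uniform must precede Operation Oscar in any valid ordering.

Yes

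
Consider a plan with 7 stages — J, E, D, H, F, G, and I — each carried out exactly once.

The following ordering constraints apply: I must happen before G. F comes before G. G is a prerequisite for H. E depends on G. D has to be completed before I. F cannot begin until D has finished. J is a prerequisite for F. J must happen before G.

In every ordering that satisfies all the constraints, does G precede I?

No

There is a chain I → G, which puts I before G.
So G never precedes I.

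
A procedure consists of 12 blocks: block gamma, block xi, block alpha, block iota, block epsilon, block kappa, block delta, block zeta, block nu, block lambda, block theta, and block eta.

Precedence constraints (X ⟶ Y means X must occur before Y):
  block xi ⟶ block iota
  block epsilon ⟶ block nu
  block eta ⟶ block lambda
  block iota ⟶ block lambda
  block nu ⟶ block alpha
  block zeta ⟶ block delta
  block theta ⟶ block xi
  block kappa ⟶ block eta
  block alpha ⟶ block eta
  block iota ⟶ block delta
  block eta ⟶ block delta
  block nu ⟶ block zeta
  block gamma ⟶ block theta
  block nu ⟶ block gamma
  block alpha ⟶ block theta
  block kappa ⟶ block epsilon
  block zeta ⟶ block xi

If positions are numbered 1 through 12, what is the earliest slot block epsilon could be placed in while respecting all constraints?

The only block forced before block epsilon (directly or transitively) is block kappa.
So at minimum 1 block comes before block epsilon, putting block epsilon no earlier than position 2. That position is achievable by scheduling exactly that predecessor first.

2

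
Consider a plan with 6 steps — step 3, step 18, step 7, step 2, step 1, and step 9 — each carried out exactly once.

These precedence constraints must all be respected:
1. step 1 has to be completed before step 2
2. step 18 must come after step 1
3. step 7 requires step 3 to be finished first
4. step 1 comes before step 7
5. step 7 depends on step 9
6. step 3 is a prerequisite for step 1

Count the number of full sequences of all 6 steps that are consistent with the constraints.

2 steps have no prerequisites (step 3, step 9), so any of them could come first.
Systematically extending each partial ordering one step at a time and counting, there are 24 complete orderings.

24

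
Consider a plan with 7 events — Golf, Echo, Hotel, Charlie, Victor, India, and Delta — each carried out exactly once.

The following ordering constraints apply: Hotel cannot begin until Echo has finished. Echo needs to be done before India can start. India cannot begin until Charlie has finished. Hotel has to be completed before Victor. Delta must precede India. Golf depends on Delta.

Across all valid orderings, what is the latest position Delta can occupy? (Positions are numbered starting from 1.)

5

Every event that must follow Delta has to come after it. Tracing all chains starting from Delta, those events are: Golf, India — 2 in total.
With 2 mandatory successors out of 7 events total, the latest slot for Delta is 7−2 = 5, and it's reachable by doing all non-successors before Delta.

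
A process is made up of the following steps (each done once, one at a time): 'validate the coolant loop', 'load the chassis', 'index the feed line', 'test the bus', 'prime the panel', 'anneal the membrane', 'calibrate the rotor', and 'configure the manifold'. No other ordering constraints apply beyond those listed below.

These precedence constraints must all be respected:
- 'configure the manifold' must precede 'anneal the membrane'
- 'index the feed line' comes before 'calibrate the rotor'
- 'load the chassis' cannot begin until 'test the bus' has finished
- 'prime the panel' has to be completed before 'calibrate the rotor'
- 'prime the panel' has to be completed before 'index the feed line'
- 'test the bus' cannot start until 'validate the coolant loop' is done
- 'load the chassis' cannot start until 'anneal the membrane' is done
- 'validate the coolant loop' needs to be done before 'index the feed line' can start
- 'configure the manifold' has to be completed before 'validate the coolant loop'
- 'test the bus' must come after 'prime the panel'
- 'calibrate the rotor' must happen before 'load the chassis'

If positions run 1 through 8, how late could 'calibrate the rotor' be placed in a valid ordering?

Following the constraints forward from 'calibrate the rotor', its only required successor is 'load the chassis'.
With 1 mandatory successor out of 8 steps total, the latest slot for 'calibrate the rotor' is 8−1 = 7, and it's reachable by doing all non-successors before 'calibrate the rotor'.

7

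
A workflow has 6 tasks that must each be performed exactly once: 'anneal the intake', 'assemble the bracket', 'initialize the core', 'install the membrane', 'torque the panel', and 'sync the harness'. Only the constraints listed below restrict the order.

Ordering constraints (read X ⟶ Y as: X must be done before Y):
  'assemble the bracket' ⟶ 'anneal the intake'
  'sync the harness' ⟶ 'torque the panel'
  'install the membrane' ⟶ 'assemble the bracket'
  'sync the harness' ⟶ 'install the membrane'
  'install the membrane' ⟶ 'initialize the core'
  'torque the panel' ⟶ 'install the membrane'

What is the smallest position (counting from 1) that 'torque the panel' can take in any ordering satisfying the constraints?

The only task forced before 'torque the panel' (directly or transitively) is 'sync the harness'.
So at minimum 1 task comes before 'torque the panel', putting 'torque the panel' no earlier than position 2. That position is achievable by scheduling exactly that predecessor first.

2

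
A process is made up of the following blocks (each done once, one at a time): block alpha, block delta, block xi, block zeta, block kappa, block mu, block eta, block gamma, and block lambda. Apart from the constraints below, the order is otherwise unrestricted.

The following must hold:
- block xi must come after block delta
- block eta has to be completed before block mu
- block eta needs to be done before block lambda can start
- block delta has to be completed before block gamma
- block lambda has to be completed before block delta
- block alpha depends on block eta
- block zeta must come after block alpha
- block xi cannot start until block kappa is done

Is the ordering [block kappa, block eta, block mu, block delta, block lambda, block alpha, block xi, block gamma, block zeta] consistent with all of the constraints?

Here block lambda comes after block delta.
Since block lambda is required before block delta, the ordering is invalid.

No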